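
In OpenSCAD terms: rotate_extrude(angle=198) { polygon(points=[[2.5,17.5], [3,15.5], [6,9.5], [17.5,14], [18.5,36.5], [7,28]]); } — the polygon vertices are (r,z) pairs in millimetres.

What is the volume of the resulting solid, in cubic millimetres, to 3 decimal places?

Volume = 10525.356 mm³

Profile (r,z), 6 vertices: (2.5,17.5) (3,15.5) (6,9.5) (17.5,14) (18.5,36.5) (7,28)
edge 0: (2.5,17.5)→(3,15.5)  cross = 2.5·15.5 − 3·17.5 = -13.7500; (r_i+r_j)·cross = 5.5·-13.7500 = -75.6250
edge 1: (3,15.5)→(6,9.5)  cross = 3·9.5 − 6·15.5 = -64.5000; (r_i+r_j)·cross = 9·-64.5000 = -580.5000
edge 2: (6,9.5)→(17.5,14)  cross = 6·14 − 17.5·9.5 = -82.2500; (r_i+r_j)·cross = 23.5·-82.2500 = -1932.8750
edge 3: (17.5,14)→(18.5,36.5)  cross = 17.5·36.5 − 18.5·14 = 379.7500; (r_i+r_j)·cross = 36·379.7500 = 13671.0000
edge 4: (18.5,36.5)→(7,28)  cross = 18.5·28 − 7·36.5 = 262.5000; (r_i+r_j)·cross = 25.5·262.5000 = 6693.7500
edge 5: (7,28)→(2.5,17.5)  cross = 7·17.5 − 2.5·28 = 52.5000; (r_i+r_j)·cross = 9.5·52.5000 = 498.7500
Σcross = 534.2500 → A = |Σcross|/2 = 267.1250 mm²
Σ(r_i+r_j)·cross = 18274.5000 → first moment M = |Σ|/6 = 3045.7500
R_c = M/A = 3045.7500/267.1250 = 11.4020 mm
θ = 198° = 3.455752 rad
V = θ·R_c·A = 3.455752·11.4020·267.1250 = 10525.356 mm³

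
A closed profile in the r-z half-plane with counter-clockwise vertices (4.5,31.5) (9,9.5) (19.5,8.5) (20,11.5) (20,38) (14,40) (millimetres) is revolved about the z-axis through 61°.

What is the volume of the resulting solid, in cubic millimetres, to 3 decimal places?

Volume = 5488.963 mm³

Profile (r,z), 6 vertices: (4.5,31.5) (9,9.5) (19.5,8.5) (20,11.5) (20,38) (14,40)
edge 0: (4.5,31.5)→(9,9.5)  cross = 4.5·9.5 − 9·31.5 = -240.7500; (r_i+r_j)·cross = 13.5·-240.7500 = -3250.1250
edge 1: (9,9.5)→(19.5,8.5)  cross = 9·8.5 − 19.5·9.5 = -108.7500; (r_i+r_j)·cross = 28.5·-108.7500 = -3099.3750
edge 2: (19.5,8.5)→(20,11.5)  cross = 19.5·11.5 − 20·8.5 = 54.2500; (r_i+r_j)·cross = 39.5·54.2500 = 2142.8750
edge 3: (20,11.5)→(20,38)  cross = 20·38 − 20·11.5 = 530.0000; (r_i+r_j)·cross = 40·530.0000 = 21200.0000
edge 4: (20,38)→(14,40)  cross = 20·40 − 14·38 = 268.0000; (r_i+r_j)·cross = 34·268.0000 = 9112.0000
edge 5: (14,40)→(4.5,31.5)  cross = 14·31.5 − 4.5·40 = 261.0000; (r_i+r_j)·cross = 18.5·261.0000 = 4828.5000
Σcross = 763.7500 → A = |Σcross|/2 = 381.8750 mm²
Σ(r_i+r_j)·cross = 30933.8750 → first moment M = |Σ|/6 = 5155.6458
R_c = M/A = 5155.6458/381.8750 = 13.5009 mm
θ = 61° = 1.064651 rad
V = θ·R_c·A = 1.064651·13.5009·381.8750 = 5488.963 mm³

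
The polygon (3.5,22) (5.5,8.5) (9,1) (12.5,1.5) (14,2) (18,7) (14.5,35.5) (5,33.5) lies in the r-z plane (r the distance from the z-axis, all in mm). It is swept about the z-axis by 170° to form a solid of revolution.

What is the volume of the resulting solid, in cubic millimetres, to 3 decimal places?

Volume = 11709.378 mm³

Profile (r,z), 8 vertices: (3.5,22) (5.5,8.5) (9,1) (12.5,1.5) (14,2) (18,7) (14.5,35.5) (5,33.5)
edge 0: (3.5,22)→(5.5,8.5)  cross = 3.5·8.5 − 5.5·22 = -91.2500; (r_i+r_j)·cross = 9·-91.2500 = -821.2500
edge 1: (5.5,8.5)→(9,1)  cross = 5.5·1 − 9·8.5 = -71.0000; (r_i+r_j)·cross = 14.5·-71.0000 = -1029.5000
edge 2: (9,1)→(12.5,1.5)  cross = 9·1.5 − 12.5·1 = 1.0000; (r_i+r_j)·cross = 21.5·1.0000 = 21.5000
edge 3: (12.5,1.5)→(14,2)  cross = 12.5·2 − 14·1.5 = 4.0000; (r_i+r_j)·cross = 26.5·4.0000 = 106.0000
edge 4: (14,2)→(18,7)  cross = 14·7 − 18·2 = 62.0000; (r_i+r_j)·cross = 32·62.0000 = 1984.0000
edge 5: (18,7)→(14.5,35.5)  cross = 18·35.5 − 14.5·7 = 537.5000; (r_i+r_j)·cross = 32.5·537.5000 = 17468.7500
edge 6: (14.5,35.5)→(5,33.5)  cross = 14.5·33.5 − 5·35.5 = 308.2500; (r_i+r_j)·cross = 19.5·308.2500 = 6010.8750
edge 7: (5,33.5)→(3.5,22)  cross = 5·22 − 3.5·33.5 = -7.2500; (r_i+r_j)·cross = 8.5·-7.2500 = -61.6250
Σcross = 743.2500 → A = |Σcross|/2 = 371.6250 mm²
Σ(r_i+r_j)·cross = 23678.7500 → first moment M = |Σ|/6 = 3946.4583
R_c = M/A = 3946.4583/371.6250 = 10.6195 mm
θ = 170° = 2.967060 rad
V = θ·R_c·A = 2.967060·10.6195·371.6250 = 11709.378 mm³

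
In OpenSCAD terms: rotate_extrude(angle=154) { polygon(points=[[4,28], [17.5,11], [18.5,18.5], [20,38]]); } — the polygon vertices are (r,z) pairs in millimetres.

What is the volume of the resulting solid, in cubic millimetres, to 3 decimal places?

Profile (r,z), 4 vertices: (4,28) (17.5,11) (18.5,18.5) (20,38)
edge 0: (4,28)→(17.5,11)  cross = 4·11 − 17.5·28 = -446.0000; (r_i+r_j)·cross = 21.5·-446.0000 = -9589.0000
edge 1: (17.5,11)→(18.5,18.5)  cross = 17.5·18.5 − 18.5·11 = 120.2500; (r_i+r_j)·cross = 36·120.2500 = 4329.0000
edge 2: (18.5,18.5)→(20,38)  cross = 18.5·38 − 20·18.5 = 333.0000; (r_i+r_j)·cross = 38.5·333.0000 = 12820.5000
edge 3: (20,38)→(4,28)  cross = 20·28 − 4·38 = 408.0000; (r_i+r_j)·cross = 24·408.0000 = 9792.0000
Σcross = 415.2500 → A = |Σcross|/2 = 207.6250 mm²
Σ(r_i+r_j)·cross = 17352.5000 → first moment M = |Σ|/6 = 2892.0833
R_c = M/A = 2892.0833/207.6250 = 13.9294 mm
θ = 154° = 2.687807 rad
V = θ·R_c·A = 2.687807·13.9294·207.6250 = 7773.362 mm³

Volume = 7773.362 mm³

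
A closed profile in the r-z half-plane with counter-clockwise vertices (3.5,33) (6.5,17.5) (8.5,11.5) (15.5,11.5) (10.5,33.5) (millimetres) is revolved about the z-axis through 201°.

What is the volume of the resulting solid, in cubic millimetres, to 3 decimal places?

Volume = 5259.829 mm³

Profile (r,z), 5 vertices: (3.5,33) (6.5,17.5) (8.5,11.5) (15.5,11.5) (10.5,33.5)
edge 0: (3.5,33)→(6.5,17.5)  cross = 3.5·17.5 − 6.5·33 = -153.2500; (r_i+r_j)·cross = 10·-153.2500 = -1532.5000
edge 1: (6.5,17.5)→(8.5,11.5)  cross = 6.5·11.5 − 8.5·17.5 = -74.0000; (r_i+r_j)·cross = 15·-74.0000 = -1110.0000
edge 2: (8.5,11.5)→(15.5,11.5)  cross = 8.5·11.5 − 15.5·11.5 = -80.5000; (r_i+r_j)·cross = 24·-80.5000 = -1932.0000
edge 3: (15.5,11.5)→(10.5,33.5)  cross = 15.5·33.5 − 10.5·11.5 = 398.5000; (r_i+r_j)·cross = 26·398.5000 = 10361.0000
edge 4: (10.5,33.5)→(3.5,33)  cross = 10.5·33 − 3.5·33.5 = 229.2500; (r_i+r_j)·cross = 14·229.2500 = 3209.5000
Σcross = 320.0000 → A = |Σcross|/2 = 160.0000 mm²
Σ(r_i+r_j)·cross = 8996.0000 → first moment M = |Σ|/6 = 1499.3333
R_c = M/A = 1499.3333/160.0000 = 9.3708 mm
θ = 201° = 3.508112 rad
V = θ·R_c·A = 3.508112·9.3708·160.0000 = 5259.829 mm³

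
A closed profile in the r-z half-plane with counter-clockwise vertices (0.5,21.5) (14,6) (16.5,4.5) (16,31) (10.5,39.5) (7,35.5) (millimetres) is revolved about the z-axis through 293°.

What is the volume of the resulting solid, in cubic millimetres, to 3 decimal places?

Volume = 16762.232 mm³

Profile (r,z), 6 vertices: (0.5,21.5) (14,6) (16.5,4.5) (16,31) (10.5,39.5) (7,35.5)
edge 0: (0.5,21.5)→(14,6)  cross = 0.5·6 − 14·21.5 = -298.0000; (r_i+r_j)·cross = 14.5·-298.0000 = -4321.0000
edge 1: (14,6)→(16.5,4.5)  cross = 14·4.5 − 16.5·6 = -36.0000; (r_i+r_j)·cross = 30.5·-36.0000 = -1098.0000
edge 2: (16.5,4.5)→(16,31)  cross = 16.5·31 − 16·4.5 = 439.5000; (r_i+r_j)·cross = 32.5·439.5000 = 14283.7500
edge 3: (16,31)→(10.5,39.5)  cross = 16·39.5 − 10.5·31 = 306.5000; (r_i+r_j)·cross = 26.5·306.5000 = 8122.2500
edge 4: (10.5,39.5)→(7,35.5)  cross = 10.5·35.5 − 7·39.5 = 96.2500; (r_i+r_j)·cross = 17.5·96.2500 = 1684.3750
edge 5: (7,35.5)→(0.5,21.5)  cross = 7·21.5 − 0.5·35.5 = 132.7500; (r_i+r_j)·cross = 7.5·132.7500 = 995.6250
Σcross = 641.0000 → A = |Σcross|/2 = 320.5000 mm²
Σ(r_i+r_j)·cross = 19667.0000 → first moment M = |Σ|/6 = 3277.8333
R_c = M/A = 3277.8333/320.5000 = 10.2272 mm
θ = 293° = 5.113815 rad
V = θ·R_c·A = 5.113815·10.2272·320.5000 = 16762.232 mm³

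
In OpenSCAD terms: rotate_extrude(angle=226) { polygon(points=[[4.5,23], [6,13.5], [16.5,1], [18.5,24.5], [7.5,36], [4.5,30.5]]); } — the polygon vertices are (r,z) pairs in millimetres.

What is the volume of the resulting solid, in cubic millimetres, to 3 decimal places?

Profile (r,z), 6 vertices: (4.5,23) (6,13.5) (16.5,1) (18.5,24.5) (7.5,36) (4.5,30.5)
edge 0: (4.5,23)→(6,13.5)  cross = 4.5·13.5 − 6·23 = -77.2500; (r_i+r_j)·cross = 10.5·-77.2500 = -811.1250
edge 1: (6,13.5)→(16.5,1)  cross = 6·1 − 16.5·13.5 = -216.7500; (r_i+r_j)·cross = 22.5·-216.7500 = -4876.8750
edge 2: (16.5,1)→(18.5,24.5)  cross = 16.5·24.5 − 18.5·1 = 385.7500; (r_i+r_j)·cross = 35·385.7500 = 13501.2500
edge 3: (18.5,24.5)→(7.5,36)  cross = 18.5·36 − 7.5·24.5 = 482.2500; (r_i+r_j)·cross = 26·482.2500 = 12538.5000
edge 4: (7.5,36)→(4.5,30.5)  cross = 7.5·30.5 − 4.5·36 = 66.7500; (r_i+r_j)·cross = 12·66.7500 = 801.0000
edge 5: (4.5,30.5)→(4.5,23)  cross = 4.5·23 − 4.5·30.5 = -33.7500; (r_i+r_j)·cross = 9·-33.7500 = -303.7500
Σcross = 607.0000 → A = |Σcross|/2 = 303.5000 mm²
Σ(r_i+r_j)·cross = 20849.0000 → first moment M = |Σ|/6 = 3474.8333
R_c = M/A = 3474.8333/303.5000 = 11.4492 mm
θ = 226° = 3.944444 rad
V = θ·R_c·A = 3.944444·11.4492·303.5000 = 13706.286 mm³

Volume = 13706.286 mm³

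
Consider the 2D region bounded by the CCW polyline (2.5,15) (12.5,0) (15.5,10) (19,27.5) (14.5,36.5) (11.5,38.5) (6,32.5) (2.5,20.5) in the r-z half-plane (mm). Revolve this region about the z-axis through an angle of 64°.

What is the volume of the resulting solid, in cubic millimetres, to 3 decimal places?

Volume = 4672.363 mm³

Profile (r,z), 8 vertices: (2.5,15) (12.5,0) (15.5,10) (19,27.5) (14.5,36.5) (11.5,38.5) (6,32.5) (2.5,20.5)
edge 0: (2.5,15)→(12.5,0)  cross = 2.5·0 − 12.5·15 = -187.5000; (r_i+r_j)·cross = 15·-187.5000 = -2812.5000
edge 1: (12.5,0)→(15.5,10)  cross = 12.5·10 − 15.5·0 = 125.0000; (r_i+r_j)·cross = 28·125.0000 = 3500.0000
edge 2: (15.5,10)→(19,27.5)  cross = 15.5·27.5 − 19·10 = 236.2500; (r_i+r_j)·cross = 34.5·236.2500 = 8150.6250
edge 3: (19,27.5)→(14.5,36.5)  cross = 19·36.5 − 14.5·27.5 = 294.7500; (r_i+r_j)·cross = 33.5·294.7500 = 9874.1250
edge 4: (14.5,36.5)→(11.5,38.5)  cross = 14.5·38.5 − 11.5·36.5 = 138.5000; (r_i+r_j)·cross = 26·138.5000 = 3601.0000
edge 5: (11.5,38.5)→(6,32.5)  cross = 11.5·32.5 − 6·38.5 = 142.7500; (r_i+r_j)·cross = 17.5·142.7500 = 2498.1250
edge 6: (6,32.5)→(2.5,20.5)  cross = 6·20.5 − 2.5·32.5 = 41.7500; (r_i+r_j)·cross = 8.5·41.7500 = 354.8750
edge 7: (2.5,20.5)→(2.5,15)  cross = 2.5·15 − 2.5·20.5 = -13.7500; (r_i+r_j)·cross = 5·-13.7500 = -68.7500
Σcross = 777.7500 → A = |Σcross|/2 = 388.8750 mm²
Σ(r_i+r_j)·cross = 25097.5000 → first moment M = |Σ|/6 = 4182.9167
R_c = M/A = 4182.9167/388.8750 = 10.7565 mm
θ = 64° = 1.117011 rad
V = θ·R_c·A = 1.117011·10.7565·388.8750 = 4672.363 mm³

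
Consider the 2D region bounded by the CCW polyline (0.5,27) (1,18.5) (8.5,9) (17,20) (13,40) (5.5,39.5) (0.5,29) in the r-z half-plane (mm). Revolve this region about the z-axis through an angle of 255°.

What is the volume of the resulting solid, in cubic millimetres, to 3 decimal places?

Volume = 13252.187 mm³

Profile (r,z), 7 vertices: (0.5,27) (1,18.5) (8.5,9) (17,20) (13,40) (5.5,39.5) (0.5,29)
edge 0: (0.5,27)→(1,18.5)  cross = 0.5·18.5 − 1·27 = -17.7500; (r_i+r_j)·cross = 1.5·-17.7500 = -26.6250
edge 1: (1,18.5)→(8.5,9)  cross = 1·9 − 8.5·18.5 = -148.2500; (r_i+r_j)·cross = 9.5·-148.2500 = -1408.3750
edge 2: (8.5,9)→(17,20)  cross = 8.5·20 − 17·9 = 17.0000; (r_i+r_j)·cross = 25.5·17.0000 = 433.5000
edge 3: (17,20)→(13,40)  cross = 17·40 − 13·20 = 420.0000; (r_i+r_j)·cross = 30·420.0000 = 12600.0000
edge 4: (13,40)→(5.5,39.5)  cross = 13·39.5 − 5.5·40 = 293.5000; (r_i+r_j)·cross = 18.5·293.5000 = 5429.7500
edge 5: (5.5,39.5)→(0.5,29)  cross = 5.5·29 − 0.5·39.5 = 139.7500; (r_i+r_j)·cross = 6·139.7500 = 838.5000
edge 6: (0.5,29)→(0.5,27)  cross = 0.5·27 − 0.5·29 = -1.0000; (r_i+r_j)·cross = 1·-1.0000 = -1.0000
Σcross = 703.2500 → A = |Σcross|/2 = 351.6250 mm²
Σ(r_i+r_j)·cross = 17865.7500 → first moment M = |Σ|/6 = 2977.6250
R_c = M/A = 2977.6250/351.6250 = 8.4682 mm
θ = 255° = 4.450590 rad
V = θ·R_c·A = 4.450590·8.4682·351.6250 = 13252.187 mm³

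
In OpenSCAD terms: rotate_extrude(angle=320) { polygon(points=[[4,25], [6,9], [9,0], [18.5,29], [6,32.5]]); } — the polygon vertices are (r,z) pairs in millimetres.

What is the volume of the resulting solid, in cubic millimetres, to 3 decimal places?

Profile (r,z), 5 vertices: (4,25) (6,9) (9,0) (18.5,29) (6,32.5)
edge 0: (4,25)→(6,9)  cross = 4·9 − 6·25 = -114.0000; (r_i+r_j)·cross = 10·-114.0000 = -1140.0000
edge 1: (6,9)→(9,0)  cross = 6·0 − 9·9 = -81.0000; (r_i+r_j)·cross = 15·-81.0000 = -1215.0000
edge 2: (9,0)→(18.5,29)  cross = 9·29 − 18.5·0 = 261.0000; (r_i+r_j)·cross = 27.5·261.0000 = 7177.5000
edge 3: (18.5,29)→(6,32.5)  cross = 18.5·32.5 − 6·29 = 427.2500; (r_i+r_j)·cross = 24.5·427.2500 = 10467.6250
edge 4: (6,32.5)→(4,25)  cross = 6·25 − 4·32.5 = 20.0000; (r_i+r_j)·cross = 10·20.0000 = 200.0000
Σcross = 513.2500 → A = |Σcross|/2 = 256.6250 mm²
Σ(r_i+r_j)·cross = 15490.1250 → first moment M = |Σ|/6 = 2581.6875
R_c = M/A = 2581.6875/256.6250 = 10.0602 mm
θ = 320° = 5.585054 rad
V = θ·R_c·A = 5.585054·10.0602·256.6250 = 14418.863 mm³

Volume = 14418.863 mm³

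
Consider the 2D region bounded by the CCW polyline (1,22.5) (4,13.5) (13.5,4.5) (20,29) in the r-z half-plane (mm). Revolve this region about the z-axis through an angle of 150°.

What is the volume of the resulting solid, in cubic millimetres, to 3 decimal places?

Profile (r,z), 4 vertices: (1,22.5) (4,13.5) (13.5,4.5) (20,29)
edge 0: (1,22.5)→(4,13.5)  cross = 1·13.5 − 4·22.5 = -76.5000; (r_i+r_j)·cross = 5·-76.5000 = -382.5000
edge 1: (4,13.5)→(13.5,4.5)  cross = 4·4.5 − 13.5·13.5 = -164.2500; (r_i+r_j)·cross = 17.5·-164.2500 = -2874.3750
edge 2: (13.5,4.5)→(20,29)  cross = 13.5·29 − 20·4.5 = 301.5000; (r_i+r_j)·cross = 33.5·301.5000 = 10100.2500
edge 3: (20,29)→(1,22.5)  cross = 20·22.5 − 1·29 = 421.0000; (r_i+r_j)·cross = 21·421.0000 = 8841.0000
Σcross = 481.7500 → A = |Σcross|/2 = 240.8750 mm²
Σ(r_i+r_j)·cross = 15684.3750 → first moment M = |Σ|/6 = 2614.0625
R_c = M/A = 2614.0625/240.8750 = 10.8524 mm
θ = 150° = 2.617994 rad
V = θ·R_c·A = 2.617994·10.8524·240.8750 = 6843.600 mm³

Volume = 6843.600 mm³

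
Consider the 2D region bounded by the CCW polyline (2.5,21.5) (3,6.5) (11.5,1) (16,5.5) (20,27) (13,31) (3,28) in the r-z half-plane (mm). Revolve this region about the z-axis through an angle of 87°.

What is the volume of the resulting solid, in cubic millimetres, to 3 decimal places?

Profile (r,z), 7 vertices: (2.5,21.5) (3,6.5) (11.5,1) (16,5.5) (20,27) (13,31) (3,28)
edge 0: (2.5,21.5)→(3,6.5)  cross = 2.5·6.5 − 3·21.5 = -48.2500; (r_i+r_j)·cross = 5.5·-48.2500 = -265.3750
edge 1: (3,6.5)→(11.5,1)  cross = 3·1 − 11.5·6.5 = -71.7500; (r_i+r_j)·cross = 14.5·-71.7500 = -1040.3750
edge 2: (11.5,1)→(16,5.5)  cross = 11.5·5.5 − 16·1 = 47.2500; (r_i+r_j)·cross = 27.5·47.2500 = 1299.3750
edge 3: (16,5.5)→(20,27)  cross = 16·27 − 20·5.5 = 322.0000; (r_i+r_j)·cross = 36·322.0000 = 11592.0000
edge 4: (20,27)→(13,31)  cross = 20·31 − 13·27 = 269.0000; (r_i+r_j)·cross = 33·269.0000 = 8877.0000
edge 5: (13,31)→(3,28)  cross = 13·28 − 3·31 = 271.0000; (r_i+r_j)·cross = 16·271.0000 = 4336.0000
edge 6: (3,28)→(2.5,21.5)  cross = 3·21.5 − 2.5·28 = -5.5000; (r_i+r_j)·cross = 5.5·-5.5000 = -30.2500
Σcross = 783.7500 → A = |Σcross|/2 = 391.8750 mm²
Σ(r_i+r_j)·cross = 24768.3750 → first moment M = |Σ|/6 = 4128.0625
R_c = M/A = 4128.0625/391.8750 = 10.5341 mm
θ = 87° = 1.518436 rad
V = θ·R_c·A = 1.518436·10.5341·391.8750 = 6268.201 mm³

Volume = 6268.201 mm³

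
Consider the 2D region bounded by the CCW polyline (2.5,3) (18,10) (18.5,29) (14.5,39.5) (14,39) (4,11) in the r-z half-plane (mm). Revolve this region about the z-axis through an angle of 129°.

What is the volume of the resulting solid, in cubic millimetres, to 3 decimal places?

Profile (r,z), 6 vertices: (2.5,3) (18,10) (18.5,29) (14.5,39.5) (14,39) (4,11)
edge 0: (2.5,3)→(18,10)  cross = 2.5·10 − 18·3 = -29.0000; (r_i+r_j)·cross = 20.5·-29.0000 = -594.5000
edge 1: (18,10)→(18.5,29)  cross = 18·29 − 18.5·10 = 337.0000; (r_i+r_j)·cross = 36.5·337.0000 = 12300.5000
edge 2: (18.5,29)→(14.5,39.5)  cross = 18.5·39.5 − 14.5·29 = 310.2500; (r_i+r_j)·cross = 33·310.2500 = 10238.2500
edge 3: (14.5,39.5)→(14,39)  cross = 14.5·39 − 14·39.5 = 12.5000; (r_i+r_j)·cross = 28.5·12.5000 = 356.2500
edge 4: (14,39)→(4,11)  cross = 14·11 − 4·39 = -2.0000; (r_i+r_j)·cross = 18·-2.0000 = -36.0000
edge 5: (4,11)→(2.5,3)  cross = 4·3 − 2.5·11 = -15.5000; (r_i+r_j)·cross = 6.5·-15.5000 = -100.7500
Σcross = 613.2500 → A = |Σcross|/2 = 306.6250 mm²
Σ(r_i+r_j)·cross = 22163.7500 → first moment M = |Σ|/6 = 3693.9583
R_c = M/A = 3693.9583/306.6250 = 12.0472 mm
θ = 129° = 2.251475 rad
V = θ·R_c·A = 2.251475·12.0472·306.6250 = 8316.854 mm³

Volume = 8316.854 mm³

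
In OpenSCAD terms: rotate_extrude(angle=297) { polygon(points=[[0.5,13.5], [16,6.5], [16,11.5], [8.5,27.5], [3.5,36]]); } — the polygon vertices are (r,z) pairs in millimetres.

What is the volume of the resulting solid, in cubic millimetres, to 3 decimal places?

Volume = 8698.776 mm³

Profile (r,z), 5 vertices: (0.5,13.5) (16,6.5) (16,11.5) (8.5,27.5) (3.5,36)
edge 0: (0.5,13.5)→(16,6.5)  cross = 0.5·6.5 − 16·13.5 = -212.7500; (r_i+r_j)·cross = 16.5·-212.7500 = -3510.3750
edge 1: (16,6.5)→(16,11.5)  cross = 16·11.5 − 16·6.5 = 80.0000; (r_i+r_j)·cross = 32·80.0000 = 2560.0000
edge 2: (16,11.5)→(8.5,27.5)  cross = 16·27.5 − 8.5·11.5 = 342.2500; (r_i+r_j)·cross = 24.5·342.2500 = 8385.1250
edge 3: (8.5,27.5)→(3.5,36)  cross = 8.5·36 − 3.5·27.5 = 209.7500; (r_i+r_j)·cross = 12·209.7500 = 2517.0000
edge 4: (3.5,36)→(0.5,13.5)  cross = 3.5·13.5 − 0.5·36 = 29.2500; (r_i+r_j)·cross = 4·29.2500 = 117.0000
Σcross = 448.5000 → A = |Σcross|/2 = 224.2500 mm²
Σ(r_i+r_j)·cross = 10068.7500 → first moment M = |Σ|/6 = 1678.1250
R_c = M/A = 1678.1250/224.2500 = 7.4833 mm
θ = 297° = 5.183628 rad
V = θ·R_c·A = 5.183628·7.4833·224.2500 = 8698.776 mm³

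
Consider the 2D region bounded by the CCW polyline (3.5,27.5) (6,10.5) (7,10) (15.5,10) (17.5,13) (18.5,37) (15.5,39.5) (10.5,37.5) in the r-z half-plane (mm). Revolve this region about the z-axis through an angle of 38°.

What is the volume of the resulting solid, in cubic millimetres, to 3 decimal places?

Profile (r,z), 8 vertices: (3.5,27.5) (6,10.5) (7,10) (15.5,10) (17.5,13) (18.5,37) (15.5,39.5) (10.5,37.5)
edge 0: (3.5,27.5)→(6,10.5)  cross = 3.5·10.5 − 6·27.5 = -128.2500; (r_i+r_j)·cross = 9.5·-128.2500 = -1218.3750
edge 1: (6,10.5)→(7,10)  cross = 6·10 − 7·10.5 = -13.5000; (r_i+r_j)·cross = 13·-13.5000 = -175.5000
edge 2: (7,10)→(15.5,10)  cross = 7·10 − 15.5·10 = -85.0000; (r_i+r_j)·cross = 22.5·-85.0000 = -1912.5000
edge 3: (15.5,10)→(17.5,13)  cross = 15.5·13 − 17.5·10 = 26.5000; (r_i+r_j)·cross = 33·26.5000 = 874.5000
edge 4: (17.5,13)→(18.5,37)  cross = 17.5·37 − 18.5·13 = 407.0000; (r_i+r_j)·cross = 36·407.0000 = 14652.0000
edge 5: (18.5,37)→(15.5,39.5)  cross = 18.5·39.5 − 15.5·37 = 157.2500; (r_i+r_j)·cross = 34·157.2500 = 5346.5000
edge 6: (15.5,39.5)→(10.5,37.5)  cross = 15.5·37.5 − 10.5·39.5 = 166.5000; (r_i+r_j)·cross = 26·166.5000 = 4329.0000
edge 7: (10.5,37.5)→(3.5,27.5)  cross = 10.5·27.5 − 3.5·37.5 = 157.5000; (r_i+r_j)·cross = 14·157.5000 = 2205.0000
Σcross = 688.0000 → A = |Σcross|/2 = 344.0000 mm²
Σ(r_i+r_j)·cross = 24100.6250 → first moment M = |Σ|/6 = 4016.7708
R_c = M/A = 4016.7708/344.0000 = 11.6767 mm
θ = 38° = 0.663225 rad
V = θ·R_c·A = 0.663225·11.6767·344.0000 = 2664.023 mm³

Volume = 2664.023 mm³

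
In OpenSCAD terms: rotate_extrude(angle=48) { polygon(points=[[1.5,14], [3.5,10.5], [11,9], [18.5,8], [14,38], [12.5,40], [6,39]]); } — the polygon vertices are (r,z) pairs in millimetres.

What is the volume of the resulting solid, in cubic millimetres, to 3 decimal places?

Volume = 3145.781 mm³

Profile (r,z), 7 vertices: (1.5,14) (3.5,10.5) (11,9) (18.5,8) (14,38) (12.5,40) (6,39)
edge 0: (1.5,14)→(3.5,10.5)  cross = 1.5·10.5 − 3.5·14 = -33.2500; (r_i+r_j)·cross = 5·-33.2500 = -166.2500
edge 1: (3.5,10.5)→(11,9)  cross = 3.5·9 − 11·10.5 = -84.0000; (r_i+r_j)·cross = 14.5·-84.0000 = -1218.0000
edge 2: (11,9)→(18.5,8)  cross = 11·8 − 18.5·9 = -78.5000; (r_i+r_j)·cross = 29.5·-78.5000 = -2315.7500
edge 3: (18.5,8)→(14,38)  cross = 18.5·38 − 14·8 = 591.0000; (r_i+r_j)·cross = 32.5·591.0000 = 19207.5000
edge 4: (14,38)→(12.5,40)  cross = 14·40 − 12.5·38 = 85.0000; (r_i+r_j)·cross = 26.5·85.0000 = 2252.5000
edge 5: (12.5,40)→(6,39)  cross = 12.5·39 − 6·40 = 247.5000; (r_i+r_j)·cross = 18.5·247.5000 = 4578.7500
edge 6: (6,39)→(1.5,14)  cross = 6·14 − 1.5·39 = 25.5000; (r_i+r_j)·cross = 7.5·25.5000 = 191.2500
Σcross = 753.2500 → A = |Σcross|/2 = 376.6250 mm²
Σ(r_i+r_j)·cross = 22530.0000 → first moment M = |Σ|/6 = 3755.0000
R_c = M/A = 3755.0000/376.6250 = 9.9701 mm
θ = 48° = 0.837758 rad
V = θ·R_c·A = 0.837758·9.9701·376.6250 = 3145.781 mm³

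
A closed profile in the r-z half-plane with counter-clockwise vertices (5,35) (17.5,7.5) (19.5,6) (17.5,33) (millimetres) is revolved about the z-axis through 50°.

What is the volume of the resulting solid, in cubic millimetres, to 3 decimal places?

Volume = 2258.674 mm³

Profile (r,z), 4 vertices: (5,35) (17.5,7.5) (19.5,6) (17.5,33)
edge 0: (5,35)→(17.5,7.5)  cross = 5·7.5 − 17.5·35 = -575.0000; (r_i+r_j)·cross = 22.5·-575.0000 = -12937.5000
edge 1: (17.5,7.5)→(19.5,6)  cross = 17.5·6 − 19.5·7.5 = -41.2500; (r_i+r_j)·cross = 37·-41.2500 = -1526.2500
edge 2: (19.5,6)→(17.5,33)  cross = 19.5·33 − 17.5·6 = 538.5000; (r_i+r_j)·cross = 37·538.5000 = 19924.5000
edge 3: (17.5,33)→(5,35)  cross = 17.5·35 − 5·33 = 447.5000; (r_i+r_j)·cross = 22.5·447.5000 = 10068.7500
Σcross = 369.7500 → A = |Σcross|/2 = 184.8750 mm²
Σ(r_i+r_j)·cross = 15529.5000 → first moment M = |Σ|/6 = 2588.2500
R_c = M/A = 2588.2500/184.8750 = 14.0000 mm
θ = 50° = 0.872665 rad
V = θ·R_c·A = 0.872665·14.0000·184.8750 = 2258.674 mm³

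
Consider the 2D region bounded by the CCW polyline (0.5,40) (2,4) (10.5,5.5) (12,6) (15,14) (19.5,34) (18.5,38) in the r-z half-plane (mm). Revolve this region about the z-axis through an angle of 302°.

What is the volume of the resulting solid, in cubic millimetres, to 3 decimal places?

Profile (r,z), 7 vertices: (0.5,40) (2,4) (10.5,5.5) (12,6) (15,14) (19.5,34) (18.5,38)
edge 0: (0.5,40)→(2,4)  cross = 0.5·4 − 2·40 = -78.0000; (r_i+r_j)·cross = 2.5·-78.0000 = -195.0000
edge 1: (2,4)→(10.5,5.5)  cross = 2·5.5 − 10.5·4 = -31.0000; (r_i+r_j)·cross = 12.5·-31.0000 = -387.5000
edge 2: (10.5,5.5)→(12,6)  cross = 10.5·6 − 12·5.5 = -3.0000; (r_i+r_j)·cross = 22.5·-3.0000 = -67.5000
edge 3: (12,6)→(15,14)  cross = 12·14 − 15·6 = 78.0000; (r_i+r_j)·cross = 27·78.0000 = 2106.0000
edge 4: (15,14)→(19.5,34)  cross = 15·34 − 19.5·14 = 237.0000; (r_i+r_j)·cross = 34.5·237.0000 = 8176.5000
edge 5: (19.5,34)→(18.5,38)  cross = 19.5·38 − 18.5·34 = 112.0000; (r_i+r_j)·cross = 38·112.0000 = 4256.0000
edge 6: (18.5,38)→(0.5,40)  cross = 18.5·40 − 0.5·38 = 721.0000; (r_i+r_j)·cross = 19·721.0000 = 13699.0000
Σcross = 1036.0000 → A = |Σcross|/2 = 518.0000 mm²
Σ(r_i+r_j)·cross = 27587.5000 → first moment M = |Σ|/6 = 4597.9167
R_c = M/A = 4597.9167/518.0000 = 8.8763 mm
θ = 302° = 5.270894 rad
V = θ·R_c·A = 5.270894·8.8763·518.0000 = 24235.133 mm³

Volume = 24235.133 mm³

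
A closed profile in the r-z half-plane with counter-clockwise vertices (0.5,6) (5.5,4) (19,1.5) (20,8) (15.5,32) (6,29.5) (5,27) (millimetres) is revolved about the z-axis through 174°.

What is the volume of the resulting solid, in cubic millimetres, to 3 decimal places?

Volume = 13758.679 mm³

Profile (r,z), 7 vertices: (0.5,6) (5.5,4) (19,1.5) (20,8) (15.5,32) (6,29.5) (5,27)
edge 0: (0.5,6)→(5.5,4)  cross = 0.5·4 − 5.5·6 = -31.0000; (r_i+r_j)·cross = 6·-31.0000 = -186.0000
edge 1: (5.5,4)→(19,1.5)  cross = 5.5·1.5 − 19·4 = -67.7500; (r_i+r_j)·cross = 24.5·-67.7500 = -1659.8750
edge 2: (19,1.5)→(20,8)  cross = 19·8 − 20·1.5 = 122.0000; (r_i+r_j)·cross = 39·122.0000 = 4758.0000
edge 3: (20,8)→(15.5,32)  cross = 20·32 − 15.5·8 = 516.0000; (r_i+r_j)·cross = 35.5·516.0000 = 18318.0000
edge 4: (15.5,32)→(6,29.5)  cross = 15.5·29.5 − 6·32 = 265.2500; (r_i+r_j)·cross = 21.5·265.2500 = 5702.8750
edge 5: (6,29.5)→(5,27)  cross = 6·27 − 5·29.5 = 14.5000; (r_i+r_j)·cross = 11·14.5000 = 159.5000
edge 6: (5,27)→(0.5,6)  cross = 5·6 − 0.5·27 = 16.5000; (r_i+r_j)·cross = 5.5·16.5000 = 90.7500
Σcross = 835.5000 → A = |Σcross|/2 = 417.7500 mm²
Σ(r_i+r_j)·cross = 27183.2500 → first moment M = |Σ|/6 = 4530.5417
R_c = M/A = 4530.5417/417.7500 = 10.8451 mm
θ = 174° = 3.036873 rad
V = θ·R_c·A = 3.036873·10.8451·417.7500 = 13758.679 mm³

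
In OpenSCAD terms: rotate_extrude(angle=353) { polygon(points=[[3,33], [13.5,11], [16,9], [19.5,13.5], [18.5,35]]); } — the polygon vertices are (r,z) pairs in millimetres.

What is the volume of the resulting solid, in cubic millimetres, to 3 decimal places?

Volume = 20882.238 mm³

Profile (r,z), 5 vertices: (3,33) (13.5,11) (16,9) (19.5,13.5) (18.5,35)
edge 0: (3,33)→(13.5,11)  cross = 3·11 − 13.5·33 = -412.5000; (r_i+r_j)·cross = 16.5·-412.5000 = -6806.2500
edge 1: (13.5,11)→(16,9)  cross = 13.5·9 − 16·11 = -54.5000; (r_i+r_j)·cross = 29.5·-54.5000 = -1607.7500
edge 2: (16,9)→(19.5,13.5)  cross = 16·13.5 − 19.5·9 = 40.5000; (r_i+r_j)·cross = 35.5·40.5000 = 1437.7500
edge 3: (19.5,13.5)→(18.5,35)  cross = 19.5·35 − 18.5·13.5 = 432.7500; (r_i+r_j)·cross = 38·432.7500 = 16444.5000
edge 4: (18.5,35)→(3,33)  cross = 18.5·33 − 3·35 = 505.5000; (r_i+r_j)·cross = 21.5·505.5000 = 10868.2500
Σcross = 511.7500 → A = |Σcross|/2 = 255.8750 mm²
Σ(r_i+r_j)·cross = 20336.5000 → first moment M = |Σ|/6 = 3389.4167
R_c = M/A = 3389.4167/255.8750 = 13.2464 mm
θ = 353° = 6.161012 rad
V = θ·R_c·A = 6.161012·13.2464·255.8750 = 20882.238 mm³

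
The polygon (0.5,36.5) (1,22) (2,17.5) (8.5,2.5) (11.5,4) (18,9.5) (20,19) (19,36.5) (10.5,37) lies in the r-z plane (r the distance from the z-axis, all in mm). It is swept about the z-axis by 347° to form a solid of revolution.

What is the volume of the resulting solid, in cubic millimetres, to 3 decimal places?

Volume = 33500.003 mm³

Profile (r,z), 9 vertices: (0.5,36.5) (1,22) (2,17.5) (8.5,2.5) (11.5,4) (18,9.5) (20,19) (19,36.5) (10.5,37)
edge 0: (0.5,36.5)→(1,22)  cross = 0.5·22 − 1·36.5 = -25.5000; (r_i+r_j)·cross = 1.5·-25.5000 = -38.2500
edge 1: (1,22)→(2,17.5)  cross = 1·17.5 − 2·22 = -26.5000; (r_i+r_j)·cross = 3·-26.5000 = -79.5000
edge 2: (2,17.5)→(8.5,2.5)  cross = 2·2.5 − 8.5·17.5 = -143.7500; (r_i+r_j)·cross = 10.5·-143.7500 = -1509.3750
edge 3: (8.5,2.5)→(11.5,4)  cross = 8.5·4 − 11.5·2.5 = 5.2500; (r_i+r_j)·cross = 20·5.2500 = 105.0000
edge 4: (11.5,4)→(18,9.5)  cross = 11.5·9.5 − 18·4 = 37.2500; (r_i+r_j)·cross = 29.5·37.2500 = 1098.8750
edge 5: (18,9.5)→(20,19)  cross = 18·19 − 20·9.5 = 152.0000; (r_i+r_j)·cross = 38·152.0000 = 5776.0000
edge 6: (20,19)→(19,36.5)  cross = 20·36.5 − 19·19 = 369.0000; (r_i+r_j)·cross = 39·369.0000 = 14391.0000
edge 7: (19,36.5)→(10.5,37)  cross = 19·37 − 10.5·36.5 = 319.7500; (r_i+r_j)·cross = 29.5·319.7500 = 9432.6250
edge 8: (10.5,37)→(0.5,36.5)  cross = 10.5·36.5 − 0.5·37 = 364.7500; (r_i+r_j)·cross = 11·364.7500 = 4012.2500
Σcross = 1052.2500 → A = |Σcross|/2 = 526.1250 mm²
Σ(r_i+r_j)·cross = 33188.6250 → first moment M = |Σ|/6 = 5531.4375
R_c = M/A = 5531.4375/526.1250 = 10.5135 mm
θ = 347° = 6.056293 rad
V = θ·R_c·A = 6.056293·10.5135·526.1250 = 33500.003 mm³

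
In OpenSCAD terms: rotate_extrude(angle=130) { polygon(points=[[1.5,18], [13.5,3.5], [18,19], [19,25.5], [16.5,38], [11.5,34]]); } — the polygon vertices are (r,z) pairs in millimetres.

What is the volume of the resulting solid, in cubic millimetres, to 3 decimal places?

Profile (r,z), 6 vertices: (1.5,18) (13.5,3.5) (18,19) (19,25.5) (16.5,38) (11.5,34)
edge 0: (1.5,18)→(13.5,3.5)  cross = 1.5·3.5 − 13.5·18 = -237.7500; (r_i+r_j)·cross = 15·-237.7500 = -3566.2500
edge 1: (13.5,3.5)→(18,19)  cross = 13.5·19 − 18·3.5 = 193.5000; (r_i+r_j)·cross = 31.5·193.5000 = 6095.2500
edge 2: (18,19)→(19,25.5)  cross = 18·25.5 − 19·19 = 98.0000; (r_i+r_j)·cross = 37·98.0000 = 3626.0000
edge 3: (19,25.5)→(16.5,38)  cross = 19·38 − 16.5·25.5 = 301.2500; (r_i+r_j)·cross = 35.5·301.2500 = 10694.3750
edge 4: (16.5,38)→(11.5,34)  cross = 16.5·34 − 11.5·38 = 124.0000; (r_i+r_j)·cross = 28·124.0000 = 3472.0000
edge 5: (11.5,34)→(1.5,18)  cross = 11.5·18 − 1.5·34 = 156.0000; (r_i+r_j)·cross = 13·156.0000 = 2028.0000
Σcross = 635.0000 → A = |Σcross|/2 = 317.5000 mm²
Σ(r_i+r_j)·cross = 22349.3750 → first moment M = |Σ|/6 = 3724.8958
R_c = M/A = 3724.8958/317.5000 = 11.7320 mm
θ = 130° = 2.268928 rad
V = θ·R_c·A = 2.268928·11.7320·317.5000 = 8451.521 mm³

Volume = 8451.521 mm³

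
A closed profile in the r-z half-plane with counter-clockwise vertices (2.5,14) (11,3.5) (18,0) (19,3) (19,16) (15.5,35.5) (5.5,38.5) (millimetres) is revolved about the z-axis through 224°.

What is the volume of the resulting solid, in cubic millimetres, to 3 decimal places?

Profile (r,z), 7 vertices: (2.5,14) (11,3.5) (18,0) (19,3) (19,16) (15.5,35.5) (5.5,38.5)
edge 0: (2.5,14)→(11,3.5)  cross = 2.5·3.5 − 11·14 = -145.2500; (r_i+r_j)·cross = 13.5·-145.2500 = -1960.8750
edge 1: (11,3.5)→(18,0)  cross = 11·0 − 18·3.5 = -63.0000; (r_i+r_j)·cross = 29·-63.0000 = -1827.0000
edge 2: (18,0)→(19,3)  cross = 18·3 − 19·0 = 54.0000; (r_i+r_j)·cross = 37·54.0000 = 1998.0000
edge 3: (19,3)→(19,16)  cross = 19·16 − 19·3 = 247.0000; (r_i+r_j)·cross = 38·247.0000 = 9386.0000
edge 4: (19,16)→(15.5,35.5)  cross = 19·35.5 − 15.5·16 = 426.5000; (r_i+r_j)·cross = 34.5·426.5000 = 14714.2500
edge 5: (15.5,35.5)→(5.5,38.5)  cross = 15.5·38.5 − 5.5·35.5 = 401.5000; (r_i+r_j)·cross = 21·401.5000 = 8431.5000
edge 6: (5.5,38.5)→(2.5,14)  cross = 5.5·14 − 2.5·38.5 = -19.2500; (r_i+r_j)·cross = 8·-19.2500 = -154.0000
Σcross = 901.5000 → A = |Σcross|/2 = 450.7500 mm²
Σ(r_i+r_j)·cross = 30587.8750 → first moment M = |Σ|/6 = 5097.9792
R_c = M/A = 5097.9792/450.7500 = 11.3100 mm
θ = 224° = 3.909538 rad
V = θ·R_c·A = 3.909538·11.3100·450.7500 = 19930.741 mm³

Volume = 19930.741 mm³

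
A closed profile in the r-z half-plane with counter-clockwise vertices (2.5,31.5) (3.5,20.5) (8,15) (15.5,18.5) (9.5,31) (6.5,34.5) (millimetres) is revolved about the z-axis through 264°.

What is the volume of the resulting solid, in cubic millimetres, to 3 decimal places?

Volume = 5439.546 mm³

Profile (r,z), 6 vertices: (2.5,31.5) (3.5,20.5) (8,15) (15.5,18.5) (9.5,31) (6.5,34.5)
edge 0: (2.5,31.5)→(3.5,20.5)  cross = 2.5·20.5 − 3.5·31.5 = -59.0000; (r_i+r_j)·cross = 6·-59.0000 = -354.0000
edge 1: (3.5,20.5)→(8,15)  cross = 3.5·15 − 8·20.5 = -111.5000; (r_i+r_j)·cross = 11.5·-111.5000 = -1282.2500
edge 2: (8,15)→(15.5,18.5)  cross = 8·18.5 − 15.5·15 = -84.5000; (r_i+r_j)·cross = 23.5·-84.5000 = -1985.7500
edge 3: (15.5,18.5)→(9.5,31)  cross = 15.5·31 − 9.5·18.5 = 304.7500; (r_i+r_j)·cross = 25·304.7500 = 7618.7500
edge 4: (9.5,31)→(6.5,34.5)  cross = 9.5·34.5 − 6.5·31 = 126.2500; (r_i+r_j)·cross = 16·126.2500 = 2020.0000
edge 5: (6.5,34.5)→(2.5,31.5)  cross = 6.5·31.5 − 2.5·34.5 = 118.5000; (r_i+r_j)·cross = 9·118.5000 = 1066.5000
Σcross = 294.5000 → A = |Σcross|/2 = 147.2500 mm²
Σ(r_i+r_j)·cross = 7083.2500 → first moment M = |Σ|/6 = 1180.5417
R_c = M/A = 1180.5417/147.2500 = 8.0173 mm
θ = 264° = 4.607669 rad
V = θ·R_c·A = 4.607669·8.0173·147.2500 = 5439.546 mm³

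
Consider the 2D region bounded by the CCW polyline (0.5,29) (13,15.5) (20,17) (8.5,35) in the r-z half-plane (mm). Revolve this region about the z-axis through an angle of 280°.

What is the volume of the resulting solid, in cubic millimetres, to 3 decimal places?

Profile (r,z), 4 vertices: (0.5,29) (13,15.5) (20,17) (8.5,35)
edge 0: (0.5,29)→(13,15.5)  cross = 0.5·15.5 − 13·29 = -369.2500; (r_i+r_j)·cross = 13.5·-369.2500 = -4984.8750
edge 1: (13,15.5)→(20,17)  cross = 13·17 − 20·15.5 = -89.0000; (r_i+r_j)·cross = 33·-89.0000 = -2937.0000
edge 2: (20,17)→(8.5,35)  cross = 20·35 − 8.5·17 = 555.5000; (r_i+r_j)·cross = 28.5·555.5000 = 15831.7500
edge 3: (8.5,35)→(0.5,29)  cross = 8.5·29 − 0.5·35 = 229.0000; (r_i+r_j)·cross = 9·229.0000 = 2061.0000
Σcross = 326.2500 → A = |Σcross|/2 = 163.1250 mm²
Σ(r_i+r_j)·cross = 9970.8750 → first moment M = |Σ|/6 = 1661.8125
R_c = M/A = 1661.8125/163.1250 = 10.1874 mm
θ = 280° = 4.886922 rad
V = θ·R_c·A = 4.886922·10.1874·163.1250 = 8121.148 mm³

Volume = 8121.148 mm³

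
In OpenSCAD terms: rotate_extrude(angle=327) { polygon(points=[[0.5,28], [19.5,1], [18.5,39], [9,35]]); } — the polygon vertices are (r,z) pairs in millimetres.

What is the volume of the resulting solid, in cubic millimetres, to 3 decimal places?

Profile (r,z), 4 vertices: (0.5,28) (19.5,1) (18.5,39) (9,35)
edge 0: (0.5,28)→(19.5,1)  cross = 0.5·1 − 19.5·28 = -545.5000; (r_i+r_j)·cross = 20·-545.5000 = -10910.0000
edge 1: (19.5,1)→(18.5,39)  cross = 19.5·39 − 18.5·1 = 742.0000; (r_i+r_j)·cross = 38·742.0000 = 28196.0000
edge 2: (18.5,39)→(9,35)  cross = 18.5·35 − 9·39 = 296.5000; (r_i+r_j)·cross = 27.5·296.5000 = 8153.7500
edge 3: (9,35)→(0.5,28)  cross = 9·28 − 0.5·35 = 234.5000; (r_i+r_j)·cross = 9.5·234.5000 = 2227.7500
Σcross = 727.5000 → A = |Σcross|/2 = 363.7500 mm²
Σ(r_i+r_j)·cross = 27667.5000 → first moment M = |Σ|/6 = 4611.2500
R_c = M/A = 4611.2500/363.7500 = 12.6770 mm
θ = 327° = 5.707227 rad
V = θ·R_c·A = 5.707227·12.6770·363.7500 = 26317.449 mm³

Volume = 26317.449 mm³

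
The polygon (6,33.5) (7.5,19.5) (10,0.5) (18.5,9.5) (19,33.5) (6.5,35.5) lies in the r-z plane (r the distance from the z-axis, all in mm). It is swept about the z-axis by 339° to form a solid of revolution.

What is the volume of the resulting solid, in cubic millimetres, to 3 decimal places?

Volume = 25109.345 mm³

Profile (r,z), 6 vertices: (6,33.5) (7.5,19.5) (10,0.5) (18.5,9.5) (19,33.5) (6.5,35.5)
edge 0: (6,33.5)→(7.5,19.5)  cross = 6·19.5 − 7.5·33.5 = -134.2500; (r_i+r_j)·cross = 13.5·-134.2500 = -1812.3750
edge 1: (7.5,19.5)→(10,0.5)  cross = 7.5·0.5 − 10·19.5 = -191.2500; (r_i+r_j)·cross = 17.5·-191.2500 = -3346.8750
edge 2: (10,0.5)→(18.5,9.5)  cross = 10·9.5 − 18.5·0.5 = 85.7500; (r_i+r_j)·cross = 28.5·85.7500 = 2443.8750
edge 3: (18.5,9.5)→(19,33.5)  cross = 18.5·33.5 − 19·9.5 = 439.2500; (r_i+r_j)·cross = 37.5·439.2500 = 16471.8750
edge 4: (19,33.5)→(6.5,35.5)  cross = 19·35.5 − 6.5·33.5 = 456.7500; (r_i+r_j)·cross = 25.5·456.7500 = 11647.1250
edge 5: (6.5,35.5)→(6,33.5)  cross = 6.5·33.5 − 6·35.5 = 4.7500; (r_i+r_j)·cross = 12.5·4.7500 = 59.3750
Σcross = 661.0000 → A = |Σcross|/2 = 330.5000 mm²
Σ(r_i+r_j)·cross = 25463.0000 → first moment M = |Σ|/6 = 4243.8333
R_c = M/A = 4243.8333/330.5000 = 12.8406 mm
θ = 339° = 5.916666 rad
V = θ·R_c·A = 5.916666·12.8406·330.5000 = 25109.345 mm³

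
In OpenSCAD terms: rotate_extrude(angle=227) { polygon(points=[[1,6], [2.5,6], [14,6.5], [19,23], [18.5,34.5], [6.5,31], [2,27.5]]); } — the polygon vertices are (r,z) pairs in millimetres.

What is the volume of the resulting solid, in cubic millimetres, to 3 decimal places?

Profile (r,z), 7 vertices: (1,6) (2.5,6) (14,6.5) (19,23) (18.5,34.5) (6.5,31) (2,27.5)
edge 0: (1,6)→(2.5,6)  cross = 1·6 − 2.5·6 = -9.0000; (r_i+r_j)·cross = 3.5·-9.0000 = -31.5000
edge 1: (2.5,6)→(14,6.5)  cross = 2.5·6.5 − 14·6 = -67.7500; (r_i+r_j)·cross = 16.5·-67.7500 = -1117.8750
edge 2: (14,6.5)→(19,23)  cross = 14·23 − 19·6.5 = 198.5000; (r_i+r_j)·cross = 33·198.5000 = 6550.5000
edge 3: (19,23)→(18.5,34.5)  cross = 19·34.5 − 18.5·23 = 230.0000; (r_i+r_j)·cross = 37.5·230.0000 = 8625.0000
edge 4: (18.5,34.5)→(6.5,31)  cross = 18.5·31 − 6.5·34.5 = 349.2500; (r_i+r_j)·cross = 25·349.2500 = 8731.2500
edge 5: (6.5,31)→(2,27.5)  cross = 6.5·27.5 − 2·31 = 116.7500; (r_i+r_j)·cross = 8.5·116.7500 = 992.3750
edge 6: (2,27.5)→(1,6)  cross = 2·6 − 1·27.5 = -15.5000; (r_i+r_j)·cross = 3·-15.5000 = -46.5000
Σcross = 802.2500 → A = |Σcross|/2 = 401.1250 mm²
Σ(r_i+r_j)·cross = 23703.2500 → first moment M = |Σ|/6 = 3950.5417
R_c = M/A = 3950.5417/401.1250 = 9.8487 mm
θ = 227° = 3.961897 rad
V = θ·R_c·A = 3.961897·9.8487·401.1250 = 15651.641 mm³

Volume = 15651.641 mm³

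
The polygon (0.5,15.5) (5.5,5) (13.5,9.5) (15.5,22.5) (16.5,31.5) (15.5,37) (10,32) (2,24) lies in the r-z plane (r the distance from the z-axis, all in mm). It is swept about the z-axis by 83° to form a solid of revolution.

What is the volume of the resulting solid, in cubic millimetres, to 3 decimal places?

Profile (r,z), 8 vertices: (0.5,15.5) (5.5,5) (13.5,9.5) (15.5,22.5) (16.5,31.5) (15.5,37) (10,32) (2,24)
edge 0: (0.5,15.5)→(5.5,5)  cross = 0.5·5 − 5.5·15.5 = -82.7500; (r_i+r_j)·cross = 6·-82.7500 = -496.5000
edge 1: (5.5,5)→(13.5,9.5)  cross = 5.5·9.5 − 13.5·5 = -15.2500; (r_i+r_j)·cross = 19·-15.2500 = -289.7500
edge 2: (13.5,9.5)→(15.5,22.5)  cross = 13.5·22.5 − 15.5·9.5 = 156.5000; (r_i+r_j)·cross = 29·156.5000 = 4538.5000
edge 3: (15.5,22.5)→(16.5,31.5)  cross = 15.5·31.5 − 16.5·22.5 = 117.0000; (r_i+r_j)·cross = 32·117.0000 = 3744.0000
edge 4: (16.5,31.5)→(15.5,37)  cross = 16.5·37 − 15.5·31.5 = 122.2500; (r_i+r_j)·cross = 32·122.2500 = 3912.0000
edge 5: (15.5,37)→(10,32)  cross = 15.5·32 − 10·37 = 126.0000; (r_i+r_j)·cross = 25.5·126.0000 = 3213.0000
edge 6: (10,32)→(2,24)  cross = 10·24 − 2·32 = 176.0000; (r_i+r_j)·cross = 12·176.0000 = 2112.0000
edge 7: (2,24)→(0.5,15.5)  cross = 2·15.5 − 0.5·24 = 19.0000; (r_i+r_j)·cross = 2.5·19.0000 = 47.5000
Σcross = 618.7500 → A = |Σcross|/2 = 309.3750 mm²
Σ(r_i+r_j)·cross = 16780.7500 → first moment M = |Σ|/6 = 2796.7917
R_c = M/A = 2796.7917/309.3750 = 9.0401 mm
θ = 83° = 1.448623 rad
V = θ·R_c·A = 1.448623·9.0401·309.3750 = 4051.498 mm³

Volume = 4051.498 mm³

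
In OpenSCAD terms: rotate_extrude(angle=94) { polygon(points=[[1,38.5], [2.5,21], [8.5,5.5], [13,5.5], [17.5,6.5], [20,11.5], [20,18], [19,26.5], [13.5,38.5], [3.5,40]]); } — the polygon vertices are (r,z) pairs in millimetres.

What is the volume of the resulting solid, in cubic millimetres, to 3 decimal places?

Profile (r,z), 10 vertices: (1,38.5) (2.5,21) (8.5,5.5) (13,5.5) (17.5,6.5) (20,11.5) (20,18) (19,26.5) (13.5,38.5) (3.5,40)
edge 0: (1,38.5)→(2.5,21)  cross = 1·21 − 2.5·38.5 = -75.2500; (r_i+r_j)·cross = 3.5·-75.2500 = -263.3750
edge 1: (2.5,21)→(8.5,5.5)  cross = 2.5·5.5 − 8.5·21 = -164.7500; (r_i+r_j)·cross = 11·-164.7500 = -1812.2500
edge 2: (8.5,5.5)→(13,5.5)  cross = 8.5·5.5 − 13·5.5 = -24.7500; (r_i+r_j)·cross = 21.5·-24.7500 = -532.1250
edge 3: (13,5.5)→(17.5,6.5)  cross = 13·6.5 − 17.5·5.5 = -11.7500; (r_i+r_j)·cross = 30.5·-11.7500 = -358.3750
edge 4: (17.5,6.5)→(20,11.5)  cross = 17.5·11.5 − 20·6.5 = 71.2500; (r_i+r_j)·cross = 37.5·71.2500 = 2671.8750
edge 5: (20,11.5)→(20,18)  cross = 20·18 − 20·11.5 = 130.0000; (r_i+r_j)·cross = 40·130.0000 = 5200.0000
edge 6: (20,18)→(19,26.5)  cross = 20·26.5 − 19·18 = 188.0000; (r_i+r_j)·cross = 39·188.0000 = 7332.0000
edge 7: (19,26.5)→(13.5,38.5)  cross = 19·38.5 − 13.5·26.5 = 373.7500; (r_i+r_j)·cross = 32.5·373.7500 = 12146.8750
edge 8: (13.5,38.5)→(3.5,40)  cross = 13.5·40 − 3.5·38.5 = 405.2500; (r_i+r_j)·cross = 17·405.2500 = 6889.2500
edge 9: (3.5,40)→(1,38.5)  cross = 3.5·38.5 − 1·40 = 94.7500; (r_i+r_j)·cross = 4.5·94.7500 = 426.3750
Σcross = 986.5000 → A = |Σcross|/2 = 493.2500 mm²
Σ(r_i+r_j)·cross = 31700.2500 → first moment M = |Σ|/6 = 5283.3750
R_c = M/A = 5283.3750/493.2500 = 10.7114 mm
θ = 94° = 1.640609 rad
V = θ·R_c·A = 1.640609·10.7114·493.2500 = 8667.955 mm³

Volume = 8667.955 mm³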